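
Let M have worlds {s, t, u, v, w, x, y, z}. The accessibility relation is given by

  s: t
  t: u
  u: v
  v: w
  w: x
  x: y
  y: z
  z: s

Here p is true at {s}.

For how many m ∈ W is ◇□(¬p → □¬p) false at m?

1

s: successors {t}; □(¬p → □¬p) there: t:T. ✓
t: successors {u}; □(¬p → □¬p) there: u:T. ✓
u: successors {v}; □(¬p → □¬p) there: v:T. ✓
v: successors {w}; □(¬p → □¬p) there: w:T. ✓
w: successors {x}; □(¬p → □¬p) there: x:T. ✓
x: successors {y}; □(¬p → □¬p) there: y:F. ✗
y: successors {z}; □(¬p → □¬p) there: z:T. ✓
z: successors {s}; □(¬p → □¬p) there: s:T. ✓
Satisfying worlds: {s, t, u, v, w, y, z}.
So ◇□(¬p → □¬p) fails at the other 1 world.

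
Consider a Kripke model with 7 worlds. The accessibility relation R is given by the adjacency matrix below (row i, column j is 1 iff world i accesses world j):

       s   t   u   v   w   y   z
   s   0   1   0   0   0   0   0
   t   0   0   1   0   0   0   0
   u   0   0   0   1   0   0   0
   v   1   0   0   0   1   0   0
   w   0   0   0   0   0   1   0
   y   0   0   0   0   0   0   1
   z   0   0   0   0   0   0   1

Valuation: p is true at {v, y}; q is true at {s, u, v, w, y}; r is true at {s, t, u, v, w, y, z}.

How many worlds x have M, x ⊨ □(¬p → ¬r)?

s: successors {t}; ¬p → ¬r there: t:F. ✗
t: successors {u}; ¬p → ¬r there: u:F. ✗
u: successors {v}; ¬p → ¬r there: v:T. ✓
v: successors {s, w}; ¬p → ¬r there: s:F, w:F. ✗
w: successors {y}; ¬p → ¬r there: y:T. ✓
y: successors {z}; ¬p → ¬r there: z:F. ✗
z: successors {z}; ¬p → ¬r there: z:F. ✗
Satisfying worlds: {u, w}.

2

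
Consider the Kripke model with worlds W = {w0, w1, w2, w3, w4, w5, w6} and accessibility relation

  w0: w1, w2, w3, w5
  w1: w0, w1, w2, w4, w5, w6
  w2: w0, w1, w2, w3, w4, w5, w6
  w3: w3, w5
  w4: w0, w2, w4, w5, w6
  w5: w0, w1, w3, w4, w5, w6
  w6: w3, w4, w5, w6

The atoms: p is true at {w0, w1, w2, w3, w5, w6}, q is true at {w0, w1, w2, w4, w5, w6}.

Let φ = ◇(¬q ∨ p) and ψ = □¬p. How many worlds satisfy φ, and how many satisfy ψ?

7 and 0

For ◇(¬q ∨ p):
w0: successors {w1, w2, w3, w5}; ¬q ∨ p there: w1:T, w2:T, w3:T, w5:T. ✓
w1: successors {w0, w1, w2, w4, w5, w6}; ¬q ∨ p there: w0:T, w1:T, w2:T, w4:F, w5:T, w6:T. ✓
w2: successors {w0, w1, w2, w3, w4, w5, w6}; ¬q ∨ p there: w0:T, w1:T, w2:T, w3:T, w4:F, w5:T, w6:T. ✓
w3: successors {w3, w5}; ¬q ∨ p there: w3:T, w5:T. ✓
w4: successors {w0, w2, w4, w5, w6}; ¬q ∨ p there: w0:T, w2:T, w4:F, w5:T, w6:T. ✓
w5: successors {w0, w1, w3, w4, w5, w6}; ¬q ∨ p there: w0:T, w1:T, w3:T, w4:F, w5:T, w6:T. ✓
w6: successors {w3, w4, w5, w6}; ¬q ∨ p there: w3:T, w4:F, w5:T, w6:T. ✓
— 7 worlds.
For □¬p:
w0: successors {w1, w2, w3, w5}; ¬p there: w1:F, w2:F, w3:F, w5:F. ✗
w1: successors {w0, w1, w2, w4, w5, w6}; ¬p there: w0:F, w1:F, w2:F, w4:T, w5:F, w6:F. ✗
w2: successors {w0, w1, w2, w3, w4, w5, w6}; ¬p there: w0:F, w1:F, w2:F, w3:F, w4:T, w5:F, w6:F. ✗
w3: successors {w3, w5}; ¬p there: w3:F, w5:F. ✗
w4: successors {w0, w2, w4, w5, w6}; ¬p there: w0:F, w2:F, w4:T, w5:F, w6:F. ✗
w5: successors {w0, w1, w3, w4, w5, w6}; ¬p there: w0:F, w1:F, w3:F, w4:T, w5:F, w6:F. ✗
w6: successors {w3, w4, w5, w6}; ¬p there: w3:F, w4:T, w5:F, w6:F. ✗
— 0 worlds.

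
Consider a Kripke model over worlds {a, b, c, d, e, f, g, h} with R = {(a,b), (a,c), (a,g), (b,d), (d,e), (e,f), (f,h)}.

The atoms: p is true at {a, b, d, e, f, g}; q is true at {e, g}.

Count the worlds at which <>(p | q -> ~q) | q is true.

5

a: <>(p | q -> ~q) is T, q is F. ✓
b: <>(p | q -> ~q) is T, q is F. ✓
c: <>(p | q -> ~q) is F, q is F. ✗
d: <>(p | q -> ~q) is F, q is F. ✗
e: <>(p | q -> ~q) is T, q is T. ✓
f: <>(p | q -> ~q) is T, q is F. ✓
g: <>(p | q -> ~q) is F, q is T. ✓
h: <>(p | q -> ~q) is F, q is F. ✗
Satisfying worlds: {a, b, e, f, g}.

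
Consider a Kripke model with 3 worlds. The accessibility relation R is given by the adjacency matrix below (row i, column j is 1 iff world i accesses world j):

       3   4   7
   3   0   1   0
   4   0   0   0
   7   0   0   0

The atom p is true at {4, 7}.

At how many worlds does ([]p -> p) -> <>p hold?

3: []p -> p is F, <>p is T. ✓
4: []p -> p is T, <>p is F. ✗
7: []p -> p is T, <>p is F. ✗
Satisfying worlds: {3}.

1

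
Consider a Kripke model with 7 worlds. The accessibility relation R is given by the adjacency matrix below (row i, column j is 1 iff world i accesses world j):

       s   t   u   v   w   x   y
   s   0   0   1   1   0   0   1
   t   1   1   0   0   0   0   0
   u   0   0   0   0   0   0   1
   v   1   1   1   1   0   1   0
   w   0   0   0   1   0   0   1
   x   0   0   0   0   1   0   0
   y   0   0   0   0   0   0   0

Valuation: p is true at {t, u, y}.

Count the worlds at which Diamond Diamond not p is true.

5

s: successors {u, v, y}; Diamond not p there: u:F, v:T, y:F. ✓
t: successors {s, t}; Diamond not p there: s:T, t:T. ✓
u: successors {y}; Diamond not p there: y:F. ✗
v: successors {s, t, u, v, x}; Diamond not p there: s:T, t:T, u:F, v:T, x:T. ✓
w: successors {v, y}; Diamond not p there: v:T, y:F. ✓
x: successors {w}; Diamond not p there: w:T. ✓
y: no successors, so Diamond Diamond not p fails. ✗
Satisfying worlds: {s, t, v, w, x}.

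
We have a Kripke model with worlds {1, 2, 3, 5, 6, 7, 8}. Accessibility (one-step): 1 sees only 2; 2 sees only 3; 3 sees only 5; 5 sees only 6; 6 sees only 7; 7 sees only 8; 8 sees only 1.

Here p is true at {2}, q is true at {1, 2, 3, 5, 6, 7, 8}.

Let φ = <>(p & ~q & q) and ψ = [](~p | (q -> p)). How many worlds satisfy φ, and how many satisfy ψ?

For <>(p & ~q & q):
1: successors {2}; p & ~q & q there: 2:F. ✗
2: successors {3}; p & ~q & q there: 3:F. ✗
3: successors {5}; p & ~q & q there: 5:F. ✗
5: successors {6}; p & ~q & q there: 6:F. ✗
6: successors {7}; p & ~q & q there: 7:F. ✗
7: successors {8}; p & ~q & q there: 8:F. ✗
8: successors {1}; p & ~q & q there: 1:F. ✗
— 0 worlds.
For [](~p | (q -> p)):
1: successors {2}; ~p | (q -> p) there: 2:T. ✓
2: successors {3}; ~p | (q -> p) there: 3:T. ✓
3: successors {5}; ~p | (q -> p) there: 5:T. ✓
5: successors {6}; ~p | (q -> p) there: 6:T. ✓
6: successors {7}; ~p | (q -> p) there: 7:T. ✓
7: successors {8}; ~p | (q -> p) there: 8:T. ✓
8: successors {1}; ~p | (q -> p) there: 1:T. ✓
— 7 worlds.

0 and 7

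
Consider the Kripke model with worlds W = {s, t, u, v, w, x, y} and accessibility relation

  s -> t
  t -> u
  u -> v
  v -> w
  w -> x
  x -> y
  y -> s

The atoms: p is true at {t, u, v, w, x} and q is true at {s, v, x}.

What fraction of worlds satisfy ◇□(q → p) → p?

5/7

s: ◇□(q → p) is T, p is F. ✗
t: ◇□(q → p) is T, p is T. ✓
u: ◇□(q → p) is T, p is T. ✓
v: ◇□(q → p) is T, p is T. ✓
w: ◇□(q → p) is T, p is T. ✓
x: ◇□(q → p) is F, p is T. ✓
y: ◇□(q → p) is T, p is F. ✗
That's 5 of 7 worlds, so 5/7.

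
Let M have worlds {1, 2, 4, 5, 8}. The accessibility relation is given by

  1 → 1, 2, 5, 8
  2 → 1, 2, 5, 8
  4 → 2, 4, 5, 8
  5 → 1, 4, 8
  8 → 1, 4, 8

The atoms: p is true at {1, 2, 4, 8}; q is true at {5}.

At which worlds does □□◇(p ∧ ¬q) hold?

{1, 2, 4, 5, 8}

1: successors {1, 2, 5, 8}; □◇(p ∧ ¬q) there: 1:T, 2:T, 5:T, 8:T. ✓
2: successors {1, 2, 5, 8}; □◇(p ∧ ¬q) there: 1:T, 2:T, 5:T, 8:T. ✓
4: successors {2, 4, 5, 8}; □◇(p ∧ ¬q) there: 2:T, 4:T, 5:T, 8:T. ✓
5: successors {1, 4, 8}; □◇(p ∧ ¬q) there: 1:T, 4:T, 8:T. ✓
8: successors {1, 4, 8}; □◇(p ∧ ¬q) there: 1:T, 4:T, 8:T. ✓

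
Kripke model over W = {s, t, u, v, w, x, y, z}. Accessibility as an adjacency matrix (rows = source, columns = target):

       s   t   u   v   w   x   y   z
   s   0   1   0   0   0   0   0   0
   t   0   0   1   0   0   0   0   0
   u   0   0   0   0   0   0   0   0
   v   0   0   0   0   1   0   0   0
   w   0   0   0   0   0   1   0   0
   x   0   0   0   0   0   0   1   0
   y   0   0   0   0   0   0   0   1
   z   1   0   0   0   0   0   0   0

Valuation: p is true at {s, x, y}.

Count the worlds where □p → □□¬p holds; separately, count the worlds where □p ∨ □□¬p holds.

For □p → □□¬p:
s: □p is F, □□¬p is T. ✓
t: □p is F, □□¬p is T. ✓
u: □p is T, □□¬p is T. ✓
v: □p is F, □□¬p is F. ✓
w: □p is T, □□¬p is F. ✗
x: □p is T, □□¬p is T. ✓
y: □p is F, □□¬p is F. ✓
z: □p is T, □□¬p is T. ✓
— 7 worlds.
For □p ∨ □□¬p:
s: □p is F, □□¬p is T. ✓
t: □p is F, □□¬p is T. ✓
u: □p is T, □□¬p is T. ✓
v: □p is F, □□¬p is F. ✗
w: □p is T, □□¬p is F. ✓
x: □p is T, □□¬p is T. ✓
y: □p is F, □□¬p is F. ✗
z: □p is T, □□¬p is T. ✓
— 6 worlds.

7 and 6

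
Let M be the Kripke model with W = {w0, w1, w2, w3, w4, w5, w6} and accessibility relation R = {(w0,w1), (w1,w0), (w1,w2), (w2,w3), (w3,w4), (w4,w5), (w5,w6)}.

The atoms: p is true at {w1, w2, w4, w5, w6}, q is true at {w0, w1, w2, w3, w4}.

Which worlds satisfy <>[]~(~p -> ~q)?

w0: successors {w1}; []~(~p -> ~q) there: w1:F. ✗
w1: successors {w0, w2}; []~(~p -> ~q) there: w0:F, w2:T. ✓
w2: successors {w3}; []~(~p -> ~q) there: w3:F. ✗
w3: successors {w4}; []~(~p -> ~q) there: w4:F. ✗
w4: successors {w5}; []~(~p -> ~q) there: w5:F. ✗
w5: successors {w6}; []~(~p -> ~q) there: w6:T. ✓
w6: no successors, so <>[]~(~p -> ~q) fails. ✗

{w1, w5}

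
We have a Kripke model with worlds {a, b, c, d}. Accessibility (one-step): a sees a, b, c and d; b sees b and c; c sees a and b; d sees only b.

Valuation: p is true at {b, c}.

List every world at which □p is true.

{b, d}

a: successors {a, b, c, d}; p there: a:F, b:T, c:T, d:F. ✗
b: successors {b, c}; p there: b:T, c:T. ✓
c: successors {a, b}; p there: a:F, b:T. ✗
d: successors {b}; p there: b:T. ✓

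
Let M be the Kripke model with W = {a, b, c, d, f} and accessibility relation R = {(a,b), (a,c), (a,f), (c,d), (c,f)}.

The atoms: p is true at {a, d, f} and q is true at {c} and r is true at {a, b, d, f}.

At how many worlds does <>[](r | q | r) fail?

3

a: successors {b, c, f}; [](r | q | r) there: b:T, c:T, f:T. ✓
b: no successors, so <>[](r | q | r) fails. ✗
c: successors {d, f}; [](r | q | r) there: d:T, f:T. ✓
d: no successors, so <>[](r | q | r) fails. ✗
f: no successors, so <>[](r | q | r) fails. ✗
Satisfying worlds: {a, c}.
So <>[](r | q | r) fails at the other 3 worlds.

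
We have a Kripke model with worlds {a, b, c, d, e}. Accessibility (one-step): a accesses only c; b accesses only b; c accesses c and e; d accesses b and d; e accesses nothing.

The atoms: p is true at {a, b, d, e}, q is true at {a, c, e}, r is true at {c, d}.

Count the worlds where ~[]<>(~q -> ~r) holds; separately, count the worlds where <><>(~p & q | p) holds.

For ~[]<>(~q -> ~r):
a: []<>(~q -> ~r) is T. ✗
b: []<>(~q -> ~r) is T. ✗
c: []<>(~q -> ~r) is F. ✓
d: []<>(~q -> ~r) is T. ✗
e: []<>(~q -> ~r) is T. ✗
— 1 world.
For <><>(~p & q | p):
a: successors {c}; <>(~p & q | p) there: c:T. ✓
b: successors {b}; <>(~p & q | p) there: b:T. ✓
c: successors {c, e}; <>(~p & q | p) there: c:T, e:F. ✓
d: successors {b, d}; <>(~p & q | p) there: b:T, d:T. ✓
e: no successors, so <><>(~p & q | p) fails. ✗
— 4 worlds.

1 and 4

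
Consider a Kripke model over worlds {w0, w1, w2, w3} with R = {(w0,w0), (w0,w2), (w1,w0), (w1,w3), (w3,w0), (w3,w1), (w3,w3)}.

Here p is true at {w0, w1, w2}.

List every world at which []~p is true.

w0: successors {w0, w2}; ~p there: w0:F, w2:F. ✗
w1: successors {w0, w3}; ~p there: w0:F, w3:T. ✗
w2: no successors, so []~p holds vacuously. ✓
w3: successors {w0, w1, w3}; ~p there: w0:F, w1:F, w3:T. ✗

{w2}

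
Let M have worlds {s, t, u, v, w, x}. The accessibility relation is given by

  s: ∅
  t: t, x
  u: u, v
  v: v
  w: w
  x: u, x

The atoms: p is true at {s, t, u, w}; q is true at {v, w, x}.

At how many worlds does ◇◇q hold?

5

s: no successors, so ◇◇q fails. ✗
t: successors {t, x}; ◇q there: t:T, x:T. ✓
u: successors {u, v}; ◇q there: u:T, v:T. ✓
v: successors {v}; ◇q there: v:T. ✓
w: successors {w}; ◇q there: w:T. ✓
x: successors {u, x}; ◇q there: u:T, x:T. ✓
Satisfying worlds: {t, u, v, w, x}.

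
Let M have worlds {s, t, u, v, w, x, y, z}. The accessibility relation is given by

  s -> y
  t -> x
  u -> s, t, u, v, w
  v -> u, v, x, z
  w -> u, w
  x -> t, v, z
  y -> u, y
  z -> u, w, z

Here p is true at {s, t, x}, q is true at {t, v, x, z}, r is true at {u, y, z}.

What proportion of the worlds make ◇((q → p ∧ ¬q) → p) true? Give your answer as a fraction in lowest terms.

5/8

s: successors {y}; (q → p ∧ ¬q) → p there: y:F. ✗
t: successors {x}; (q → p ∧ ¬q) → p there: x:T. ✓
u: successors {s, t, u, v, w}; (q → p ∧ ¬q) → p there: s:T, t:T, u:F, v:T, w:F. ✓
v: successors {u, v, x, z}; (q → p ∧ ¬q) → p there: u:F, v:T, x:T, z:T. ✓
w: successors {u, w}; (q → p ∧ ¬q) → p there: u:F, w:F. ✗
x: successors {t, v, z}; (q → p ∧ ¬q) → p there: t:T, v:T, z:T. ✓
y: successors {u, y}; (q → p ∧ ¬q) → p there: u:F, y:F. ✗
z: successors {u, w, z}; (q → p ∧ ¬q) → p there: u:F, w:F, z:T. ✓
That's 5 of 8 worlds, so 5/8.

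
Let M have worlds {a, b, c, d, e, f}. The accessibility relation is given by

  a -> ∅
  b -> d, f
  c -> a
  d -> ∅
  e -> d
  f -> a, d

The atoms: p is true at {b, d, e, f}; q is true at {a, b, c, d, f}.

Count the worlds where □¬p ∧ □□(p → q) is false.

3

a: □¬p is T, □□(p → q) is T. ✓
b: □¬p is F, □□(p → q) is T. ✗
c: □¬p is T, □□(p → q) is T. ✓
d: □¬p is T, □□(p → q) is T. ✓
e: □¬p is F, □□(p → q) is T. ✗
f: □¬p is F, □□(p → q) is T. ✗
Satisfying worlds: {a, c, d}.
So □¬p ∧ □□(p → q) fails at the other 3 worlds.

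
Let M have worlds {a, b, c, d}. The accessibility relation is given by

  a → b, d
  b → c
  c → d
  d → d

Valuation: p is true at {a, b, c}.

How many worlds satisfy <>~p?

a: successors {b, d}; ~p there: b:F, d:T. ✓
b: successors {c}; ~p there: c:F. ✗
c: successors {d}; ~p there: d:T. ✓
d: successors {d}; ~p there: d:T. ✓
Satisfying worlds: {a, c, d}.

3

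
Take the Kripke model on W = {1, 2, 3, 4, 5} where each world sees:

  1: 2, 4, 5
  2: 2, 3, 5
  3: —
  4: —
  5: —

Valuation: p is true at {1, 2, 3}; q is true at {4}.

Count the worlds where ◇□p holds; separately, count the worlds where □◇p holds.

For ◇□p:
1: successors {2, 4, 5}; □p there: 2:F, 4:T, 5:T. ✓
2: successors {2, 3, 5}; □p there: 2:F, 3:T, 5:T. ✓
3: no successors, so ◇□p fails. ✗
4: no successors, so ◇□p fails. ✗
5: no successors, so ◇□p fails. ✗
— 2 worlds.
For □◇p:
1: successors {2, 4, 5}; ◇p there: 2:T, 4:F, 5:F. ✗
2: successors {2, 3, 5}; ◇p there: 2:T, 3:F, 5:F. ✗
3: no successors, so □◇p holds vacuously. ✓
4: no successors, so □◇p holds vacuously. ✓
5: no successors, so □◇p holds vacuously. ✓
— 3 worlds.

2 and 3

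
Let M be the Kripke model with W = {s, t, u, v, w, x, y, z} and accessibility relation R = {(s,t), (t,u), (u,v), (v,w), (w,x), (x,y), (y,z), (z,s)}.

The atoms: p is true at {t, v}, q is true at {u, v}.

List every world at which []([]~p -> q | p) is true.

{s, t, u, z}

s: successors {t}; []~p -> q | p there: t:T. ✓
t: successors {u}; []~p -> q | p there: u:T. ✓
u: successors {v}; []~p -> q | p there: v:T. ✓
v: successors {w}; []~p -> q | p there: w:F. ✗
w: successors {x}; []~p -> q | p there: x:F. ✗
x: successors {y}; []~p -> q | p there: y:F. ✗
y: successors {z}; []~p -> q | p there: z:F. ✗
z: successors {s}; []~p -> q | p there: s:T. ✓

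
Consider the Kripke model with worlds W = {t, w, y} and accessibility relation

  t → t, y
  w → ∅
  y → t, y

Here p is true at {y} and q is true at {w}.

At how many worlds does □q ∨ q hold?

1

t: □q is F, q is F. ✗
w: □q is T, q is T. ✓
y: □q is F, q is F. ✗
Satisfying worlds: {w}.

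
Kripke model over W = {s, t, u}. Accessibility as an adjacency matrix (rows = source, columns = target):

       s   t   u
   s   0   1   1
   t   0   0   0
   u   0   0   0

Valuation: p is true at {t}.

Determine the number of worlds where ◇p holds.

s: successors {t, u}; p there: t:T, u:F. ✓
t: no successors, so ◇p fails. ✗
u: no successors, so ◇p fails. ✗
Satisfying worlds: {s}.

1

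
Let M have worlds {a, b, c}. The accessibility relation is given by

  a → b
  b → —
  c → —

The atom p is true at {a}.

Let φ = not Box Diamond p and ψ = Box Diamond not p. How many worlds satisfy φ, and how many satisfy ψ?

1 and 2

For not Box Diamond p:
a: Box Diamond p is F. ✓
b: Box Diamond p is T. ✗
c: Box Diamond p is T. ✗
— 1 world.
For Box Diamond not p:
a: successors {b}; Diamond not p there: b:F. ✗
b: no successors, so Box Diamond not p holds vacuously. ✓
c: no successors, so Box Diamond not p holds vacuously. ✓
— 2 worlds.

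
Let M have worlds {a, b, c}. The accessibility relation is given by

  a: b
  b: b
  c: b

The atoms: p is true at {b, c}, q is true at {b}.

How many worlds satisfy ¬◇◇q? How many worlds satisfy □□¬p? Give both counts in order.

0 and 0

For ¬◇◇q:
a: ◇◇q is T. ✗
b: ◇◇q is T. ✗
c: ◇◇q is T. ✗
— 0 worlds.
For □□¬p:
a: successors {b}; □¬p there: b:F. ✗
b: successors {b}; □¬p there: b:F. ✗
c: successors {b}; □¬p there: b:F. ✗
— 0 worlds.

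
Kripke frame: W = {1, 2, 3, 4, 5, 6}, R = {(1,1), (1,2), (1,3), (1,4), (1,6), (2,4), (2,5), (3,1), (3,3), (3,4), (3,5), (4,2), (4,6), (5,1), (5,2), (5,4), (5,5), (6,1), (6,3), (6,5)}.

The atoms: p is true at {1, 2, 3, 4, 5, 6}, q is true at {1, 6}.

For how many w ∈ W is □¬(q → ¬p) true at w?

1: successors {1, 2, 3, 4, 6}; ¬(q → ¬p) there: 1:T, 2:F, 3:F, 4:F, 6:T. ✗
2: successors {4, 5}; ¬(q → ¬p) there: 4:F, 5:F. ✗
3: successors {1, 3, 4, 5}; ¬(q → ¬p) there: 1:T, 3:F, 4:F, 5:F. ✗
4: successors {2, 6}; ¬(q → ¬p) there: 2:F, 6:T. ✗
5: successors {1, 2, 4, 5}; ¬(q → ¬p) there: 1:T, 2:F, 4:F, 5:F. ✗
6: successors {1, 3, 5}; ¬(q → ¬p) there: 1:T, 3:F, 5:F. ✗
Satisfying worlds: ∅.

0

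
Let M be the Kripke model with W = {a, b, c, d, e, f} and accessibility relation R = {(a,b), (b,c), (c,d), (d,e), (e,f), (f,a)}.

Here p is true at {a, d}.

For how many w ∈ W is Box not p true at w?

4

a: successors {b}; not p there: b:T. ✓
b: successors {c}; not p there: c:T. ✓
c: successors {d}; not p there: d:F. ✗
d: successors {e}; not p there: e:T. ✓
e: successors {f}; not p there: f:T. ✓
f: successors {a}; not p there: a:F. ✗
Satisfying worlds: {a, b, d, e}.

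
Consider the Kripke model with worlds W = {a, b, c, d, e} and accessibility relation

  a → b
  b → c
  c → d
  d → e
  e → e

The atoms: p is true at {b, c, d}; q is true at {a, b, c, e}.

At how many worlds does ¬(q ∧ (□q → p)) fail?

2

a: q ∧ (□q → p) is F. ✓
b: q ∧ (□q → p) is T. ✗
c: q ∧ (□q → p) is T. ✗
d: q ∧ (□q → p) is F. ✓
e: q ∧ (□q → p) is F. ✓
Satisfying worlds: {a, d, e}.
So ¬(q ∧ (□q → p)) fails at the other 2 worlds.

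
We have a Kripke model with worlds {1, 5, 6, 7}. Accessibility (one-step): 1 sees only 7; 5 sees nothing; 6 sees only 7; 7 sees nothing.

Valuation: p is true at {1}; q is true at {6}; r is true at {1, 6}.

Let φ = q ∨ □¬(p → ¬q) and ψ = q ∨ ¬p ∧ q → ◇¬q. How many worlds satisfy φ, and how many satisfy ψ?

For q ∨ □¬(p → ¬q):
1: q is F, □¬(p → ¬q) is F. ✗
5: q is F, □¬(p → ¬q) is T. ✓
6: q is T, □¬(p → ¬q) is F. ✓
7: q is F, □¬(p → ¬q) is T. ✓
— 3 worlds.
For q ∨ ¬p ∧ q → ◇¬q:
1: q ∨ ¬p ∧ q is F, ◇¬q is T. ✓
5: q ∨ ¬p ∧ q is F, ◇¬q is F. ✓
6: q ∨ ¬p ∧ q is T, ◇¬q is T. ✓
7: q ∨ ¬p ∧ q is F, ◇¬q is F. ✓
— 4 worlds.

3 and 4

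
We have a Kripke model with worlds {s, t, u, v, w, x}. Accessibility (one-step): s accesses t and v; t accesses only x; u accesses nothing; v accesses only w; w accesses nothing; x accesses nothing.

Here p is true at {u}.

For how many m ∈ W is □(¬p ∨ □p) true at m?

6

s: successors {t, v}; ¬p ∨ □p there: t:T, v:T. ✓
t: successors {x}; ¬p ∨ □p there: x:T. ✓
u: no successors, so □(¬p ∨ □p) holds vacuously. ✓
v: successors {w}; ¬p ∨ □p there: w:T. ✓
w: no successors, so □(¬p ∨ □p) holds vacuously. ✓
x: no successors, so □(¬p ∨ □p) holds vacuously. ✓
Satisfying worlds: {s, t, u, v, w, x}.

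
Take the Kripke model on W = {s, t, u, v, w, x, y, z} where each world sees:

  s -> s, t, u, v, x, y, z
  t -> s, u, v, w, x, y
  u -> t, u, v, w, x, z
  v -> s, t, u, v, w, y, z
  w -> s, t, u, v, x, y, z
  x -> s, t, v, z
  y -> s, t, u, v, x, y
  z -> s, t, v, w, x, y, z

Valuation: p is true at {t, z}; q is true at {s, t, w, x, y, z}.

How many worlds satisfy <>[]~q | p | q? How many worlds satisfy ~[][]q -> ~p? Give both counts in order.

6 and 6

For <>[]~q | p | q:
s: <>[]~q | p is F, q is T. ✓
t: <>[]~q | p is T, q is T. ✓
u: <>[]~q | p is F, q is F. ✗
v: <>[]~q | p is F, q is F. ✗
w: <>[]~q | p is F, q is T. ✓
x: <>[]~q | p is F, q is T. ✓
y: <>[]~q | p is F, q is T. ✓
z: <>[]~q | p is T, q is T. ✓
— 6 worlds.
For ~[][]q -> ~p:
s: ~[][]q is T, ~p is T. ✓
t: ~[][]q is T, ~p is F. ✗
u: ~[][]q is T, ~p is T. ✓
v: ~[][]q is T, ~p is T. ✓
w: ~[][]q is T, ~p is T. ✓
x: ~[][]q is T, ~p is T. ✓
y: ~[][]q is T, ~p is T. ✓
z: ~[][]q is T, ~p is F. ✗
— 6 worlds.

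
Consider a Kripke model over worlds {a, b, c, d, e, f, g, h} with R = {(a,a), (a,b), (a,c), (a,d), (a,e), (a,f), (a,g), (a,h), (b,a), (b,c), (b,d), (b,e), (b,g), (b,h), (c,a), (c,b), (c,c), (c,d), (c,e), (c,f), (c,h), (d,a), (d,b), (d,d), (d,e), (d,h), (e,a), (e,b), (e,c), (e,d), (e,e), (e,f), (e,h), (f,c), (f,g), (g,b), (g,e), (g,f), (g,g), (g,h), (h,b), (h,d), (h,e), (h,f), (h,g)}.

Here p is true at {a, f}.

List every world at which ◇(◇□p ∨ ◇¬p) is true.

a: successors {a, b, c, d, e, f, g, h}; ◇□p ∨ ◇¬p there: a:T, b:T, c:T, d:T, e:T, f:T, g:T, h:T. ✓
b: successors {a, c, d, e, g, h}; ◇□p ∨ ◇¬p there: a:T, c:T, d:T, e:T, g:T, h:T. ✓
c: successors {a, b, c, d, e, f, h}; ◇□p ∨ ◇¬p there: a:T, b:T, c:T, d:T, e:T, f:T, h:T. ✓
d: successors {a, b, d, e, h}; ◇□p ∨ ◇¬p there: a:T, b:T, d:T, e:T, h:T. ✓
e: successors {a, b, c, d, e, f, h}; ◇□p ∨ ◇¬p there: a:T, b:T, c:T, d:T, e:T, f:T, h:T. ✓
f: successors {c, g}; ◇□p ∨ ◇¬p there: c:T, g:T. ✓
g: successors {b, e, f, g, h}; ◇□p ∨ ◇¬p there: b:T, e:T, f:T, g:T, h:T. ✓
h: successors {b, d, e, f, g}; ◇□p ∨ ◇¬p there: b:T, d:T, e:T, f:T, g:T. ✓

{a, b, c, d, e, f, g, h}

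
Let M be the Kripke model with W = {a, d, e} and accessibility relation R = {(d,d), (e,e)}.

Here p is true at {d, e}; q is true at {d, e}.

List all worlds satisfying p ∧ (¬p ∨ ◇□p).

a: p is F, ¬p ∨ ◇□p is T. ✗
d: p is T, ¬p ∨ ◇□p is T. ✓
e: p is T, ¬p ∨ ◇□p is T. ✓

{d, e}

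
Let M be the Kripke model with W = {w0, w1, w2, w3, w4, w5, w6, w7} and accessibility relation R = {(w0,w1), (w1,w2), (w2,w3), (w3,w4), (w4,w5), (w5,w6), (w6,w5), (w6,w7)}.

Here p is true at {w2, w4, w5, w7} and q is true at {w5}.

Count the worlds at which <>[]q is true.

w0: successors {w1}; []q there: w1:F. ✗
w1: successors {w2}; []q there: w2:F. ✗
w2: successors {w3}; []q there: w3:F. ✗
w3: successors {w4}; []q there: w4:T. ✓
w4: successors {w5}; []q there: w5:F. ✗
w5: successors {w6}; []q there: w6:F. ✗
w6: successors {w5, w7}; []q there: w5:F, w7:T. ✓
w7: no successors, so <>[]q fails. ✗
Satisfying worlds: {w3, w6}.

2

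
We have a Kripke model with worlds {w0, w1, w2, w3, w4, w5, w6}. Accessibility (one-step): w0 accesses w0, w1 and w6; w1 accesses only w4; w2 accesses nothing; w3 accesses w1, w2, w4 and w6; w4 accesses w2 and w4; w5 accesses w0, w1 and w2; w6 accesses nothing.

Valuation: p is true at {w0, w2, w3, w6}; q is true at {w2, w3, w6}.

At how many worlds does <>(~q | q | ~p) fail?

w0: successors {w0, w1, w6}; ~q | q | ~p there: w0:T, w1:T, w6:T. ✓
w1: successors {w4}; ~q | q | ~p there: w4:T. ✓
w2: no successors, so <>(~q | q | ~p) fails. ✗
w3: successors {w1, w2, w4, w6}; ~q | q | ~p there: w1:T, w2:T, w4:T, w6:T. ✓
w4: successors {w2, w4}; ~q | q | ~p there: w2:T, w4:T. ✓
w5: successors {w0, w1, w2}; ~q | q | ~p there: w0:T, w1:T, w2:T. ✓
w6: no successors, so <>(~q | q | ~p) fails. ✗
Satisfying worlds: {w0, w1, w3, w4, w5}.
So <>(~q | q | ~p) fails at the other 2 worlds.

2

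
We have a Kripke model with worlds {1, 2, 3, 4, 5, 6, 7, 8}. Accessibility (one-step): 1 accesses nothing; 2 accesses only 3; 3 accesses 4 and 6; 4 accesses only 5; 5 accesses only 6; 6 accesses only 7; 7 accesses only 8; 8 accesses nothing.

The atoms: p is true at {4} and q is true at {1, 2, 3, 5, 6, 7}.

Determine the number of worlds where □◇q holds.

1: no successors, so □◇q holds vacuously. ✓
2: successors {3}; ◇q there: 3:T. ✓
3: successors {4, 6}; ◇q there: 4:T, 6:T. ✓
4: successors {5}; ◇q there: 5:T. ✓
5: successors {6}; ◇q there: 6:T. ✓
6: successors {7}; ◇q there: 7:F. ✗
7: successors {8}; ◇q there: 8:F. ✗
8: no successors, so □◇q holds vacuously. ✓
Satisfying worlds: {1, 2, 3, 4, 5, 8}.

6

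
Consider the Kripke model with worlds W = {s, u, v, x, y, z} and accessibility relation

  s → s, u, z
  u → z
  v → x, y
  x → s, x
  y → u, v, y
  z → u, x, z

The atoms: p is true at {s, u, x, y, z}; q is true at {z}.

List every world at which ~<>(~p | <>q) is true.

{v}

s: <>(~p | <>q) is T. ✗
u: <>(~p | <>q) is T. ✗
v: <>(~p | <>q) is F. ✓
x: <>(~p | <>q) is T. ✗
y: <>(~p | <>q) is T. ✗
z: <>(~p | <>q) is T. ✗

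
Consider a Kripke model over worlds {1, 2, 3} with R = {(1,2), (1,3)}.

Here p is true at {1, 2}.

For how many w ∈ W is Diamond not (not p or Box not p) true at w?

1: successors {2, 3}; not (not p or Box not p) there: 2:F, 3:F. ✗
2: no successors, so Diamond not (not p or Box not p) fails. ✗
3: no successors, so Diamond not (not p or Box not p) fails. ✗
Satisfying worlds: ∅.

0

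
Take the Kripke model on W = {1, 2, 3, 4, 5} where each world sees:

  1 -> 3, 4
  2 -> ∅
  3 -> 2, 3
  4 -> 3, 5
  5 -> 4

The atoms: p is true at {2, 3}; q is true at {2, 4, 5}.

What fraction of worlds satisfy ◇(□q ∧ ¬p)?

1: successors {3, 4}; □q ∧ ¬p there: 3:F, 4:F. ✗
2: no successors, so ◇(□q ∧ ¬p) fails. ✗
3: successors {2, 3}; □q ∧ ¬p there: 2:F, 3:F. ✗
4: successors {3, 5}; □q ∧ ¬p there: 3:F, 5:T. ✓
5: successors {4}; □q ∧ ¬p there: 4:F. ✗
That's 1 of 5 worlds, so 1/5.

1/5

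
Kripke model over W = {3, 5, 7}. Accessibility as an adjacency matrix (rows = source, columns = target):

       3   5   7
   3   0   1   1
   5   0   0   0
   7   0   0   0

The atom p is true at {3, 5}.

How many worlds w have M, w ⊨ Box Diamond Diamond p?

2

3: successors {5, 7}; Diamond Diamond p there: 5:F, 7:F. ✗
5: no successors, so Box Diamond Diamond p holds vacuously. ✓
7: no successors, so Box Diamond Diamond p holds vacuously. ✓
Satisfying worlds: {5, 7}.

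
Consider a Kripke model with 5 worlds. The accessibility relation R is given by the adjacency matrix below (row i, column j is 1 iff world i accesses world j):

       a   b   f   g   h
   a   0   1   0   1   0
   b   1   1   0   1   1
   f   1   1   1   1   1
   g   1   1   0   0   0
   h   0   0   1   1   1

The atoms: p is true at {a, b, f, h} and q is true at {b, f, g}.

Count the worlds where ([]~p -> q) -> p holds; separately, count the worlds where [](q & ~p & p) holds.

For ([]~p -> q) -> p:
a: []~p -> q is T, p is T. ✓
b: []~p -> q is T, p is T. ✓
f: []~p -> q is T, p is T. ✓
g: []~p -> q is T, p is F. ✗
h: []~p -> q is T, p is T. ✓
— 4 worlds.
For [](q & ~p & p):
a: successors {b, g}; q & ~p & p there: b:F, g:F. ✗
b: successors {a, b, g, h}; q & ~p & p there: a:F, b:F, g:F, h:F. ✗
f: successors {a, b, f, g, h}; q & ~p & p there: a:F, b:F, f:F, g:F, h:F. ✗
g: successors {a, b}; q & ~p & p there: a:F, b:F. ✗
h: successors {f, g, h}; q & ~p & p there: f:F, g:F, h:F. ✗
— 0 worlds.

4 and 0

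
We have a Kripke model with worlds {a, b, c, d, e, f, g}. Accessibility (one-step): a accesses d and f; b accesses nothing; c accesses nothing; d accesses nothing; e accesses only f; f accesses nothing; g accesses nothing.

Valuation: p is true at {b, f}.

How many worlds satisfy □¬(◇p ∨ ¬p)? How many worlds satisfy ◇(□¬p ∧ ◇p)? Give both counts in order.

6 and 0

For □¬(◇p ∨ ¬p):
a: successors {d, f}; ¬(◇p ∨ ¬p) there: d:F, f:T. ✗
b: no successors, so □¬(◇p ∨ ¬p) holds vacuously. ✓
c: no successors, so □¬(◇p ∨ ¬p) holds vacuously. ✓
d: no successors, so □¬(◇p ∨ ¬p) holds vacuously. ✓
e: successors {f}; ¬(◇p ∨ ¬p) there: f:T. ✓
f: no successors, so □¬(◇p ∨ ¬p) holds vacuously. ✓
g: no successors, so □¬(◇p ∨ ¬p) holds vacuously. ✓
— 6 worlds.
For ◇(□¬p ∧ ◇p):
a: successors {d, f}; □¬p ∧ ◇p there: d:F, f:F. ✗
b: no successors, so ◇(□¬p ∧ ◇p) fails. ✗
c: no successors, so ◇(□¬p ∧ ◇p) fails. ✗
d: no successors, so ◇(□¬p ∧ ◇p) fails. ✗
e: successors {f}; □¬p ∧ ◇p there: f:F. ✗
f: no successors, so ◇(□¬p ∧ ◇p) fails. ✗
g: no successors, so ◇(□¬p ∧ ◇p) fails. ✗
— 0 worlds.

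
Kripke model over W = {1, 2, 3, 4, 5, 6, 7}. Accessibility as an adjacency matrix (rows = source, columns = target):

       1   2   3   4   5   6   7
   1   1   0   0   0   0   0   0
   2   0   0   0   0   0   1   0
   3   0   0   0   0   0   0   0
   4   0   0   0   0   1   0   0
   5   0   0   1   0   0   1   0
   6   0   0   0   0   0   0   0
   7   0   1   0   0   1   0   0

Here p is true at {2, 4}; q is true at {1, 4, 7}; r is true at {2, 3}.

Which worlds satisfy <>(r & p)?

1: successors {1}; r & p there: 1:F. ✗
2: successors {6}; r & p there: 6:F. ✗
3: no successors, so <>(r & p) fails. ✗
4: successors {5}; r & p there: 5:F. ✗
5: successors {3, 6}; r & p there: 3:F, 6:F. ✗
6: no successors, so <>(r & p) fails. ✗
7: successors {2, 5}; r & p there: 2:T, 5:F. ✓

{7}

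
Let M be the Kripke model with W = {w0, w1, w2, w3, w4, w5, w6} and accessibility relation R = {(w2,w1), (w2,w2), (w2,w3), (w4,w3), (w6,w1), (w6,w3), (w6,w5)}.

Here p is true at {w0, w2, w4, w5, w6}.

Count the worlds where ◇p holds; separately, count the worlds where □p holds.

2 and 4

For ◇p:
w0: no successors, so ◇p fails. ✗
w1: no successors, so ◇p fails. ✗
w2: successors {w1, w2, w3}; p there: w1:F, w2:T, w3:F. ✓
w3: no successors, so ◇p fails. ✗
w4: successors {w3}; p there: w3:F. ✗
w5: no successors, so ◇p fails. ✗
w6: successors {w1, w3, w5}; p there: w1:F, w3:F, w5:T. ✓
— 2 worlds.
For □p:
w0: no successors, so □p holds vacuously. ✓
w1: no successors, so □p holds vacuously. ✓
w2: successors {w1, w2, w3}; p there: w1:F, w2:T, w3:F. ✗
w3: no successors, so □p holds vacuously. ✓
w4: successors {w3}; p there: w3:F. ✗
w5: no successors, so □p holds vacuously. ✓
w6: successors {w1, w3, w5}; p there: w1:F, w3:F, w5:T. ✗
— 4 worlds.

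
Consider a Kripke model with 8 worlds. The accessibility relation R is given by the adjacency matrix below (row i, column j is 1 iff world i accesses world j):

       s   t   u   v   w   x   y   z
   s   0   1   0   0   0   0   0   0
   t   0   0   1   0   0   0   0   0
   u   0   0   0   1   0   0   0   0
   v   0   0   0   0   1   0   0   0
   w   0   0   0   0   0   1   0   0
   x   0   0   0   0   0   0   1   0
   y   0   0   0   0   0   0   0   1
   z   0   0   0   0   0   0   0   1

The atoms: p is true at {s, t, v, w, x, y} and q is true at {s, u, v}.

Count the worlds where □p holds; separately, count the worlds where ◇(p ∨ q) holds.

For □p:
s: successors {t}; p there: t:T. ✓
t: successors {u}; p there: u:F. ✗
u: successors {v}; p there: v:T. ✓
v: successors {w}; p there: w:T. ✓
w: successors {x}; p there: x:T. ✓
x: successors {y}; p there: y:T. ✓
y: successors {z}; p there: z:F. ✗
z: successors {z}; p there: z:F. ✗
— 5 worlds.
For ◇(p ∨ q):
s: successors {t}; p ∨ q there: t:T. ✓
t: successors {u}; p ∨ q there: u:T. ✓
u: successors {v}; p ∨ q there: v:T. ✓
v: successors {w}; p ∨ q there: w:T. ✓
w: successors {x}; p ∨ q there: x:T. ✓
x: successors {y}; p ∨ q there: y:T. ✓
y: successors {z}; p ∨ q there: z:F. ✗
z: successors {z}; p ∨ q there: z:F. ✗
— 6 worlds.

5 and 6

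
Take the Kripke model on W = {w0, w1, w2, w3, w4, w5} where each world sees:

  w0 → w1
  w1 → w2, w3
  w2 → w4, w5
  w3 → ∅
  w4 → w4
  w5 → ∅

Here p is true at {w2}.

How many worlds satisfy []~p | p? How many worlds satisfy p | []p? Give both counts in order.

5 and 3

For []~p | p:
w0: []~p is T, p is F. ✓
w1: []~p is F, p is F. ✗
w2: []~p is T, p is T. ✓
w3: []~p is T, p is F. ✓
w4: []~p is T, p is F. ✓
w5: []~p is T, p is F. ✓
— 5 worlds.
For p | []p:
w0: p is F, []p is F. ✗
w1: p is F, []p is F. ✗
w2: p is T, []p is F. ✓
w3: p is F, []p is T. ✓
w4: p is F, []p is F. ✗
w5: p is F, []p is T. ✓
— 3 worlds.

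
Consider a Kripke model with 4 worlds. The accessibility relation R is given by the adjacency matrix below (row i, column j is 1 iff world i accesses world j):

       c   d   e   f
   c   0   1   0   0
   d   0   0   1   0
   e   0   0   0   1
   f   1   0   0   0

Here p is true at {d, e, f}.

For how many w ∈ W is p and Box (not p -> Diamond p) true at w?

3

c: p is F, Box (not p -> Diamond p) is T. ✗
d: p is T, Box (not p -> Diamond p) is T. ✓
e: p is T, Box (not p -> Diamond p) is T. ✓
f: p is T, Box (not p -> Diamond p) is T. ✓
Satisfying worlds: {d, e, f}.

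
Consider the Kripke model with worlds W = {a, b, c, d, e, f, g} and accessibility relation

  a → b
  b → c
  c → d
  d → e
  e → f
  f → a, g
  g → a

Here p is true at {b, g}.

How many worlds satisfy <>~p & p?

2

a: <>~p is F, p is F. ✗
b: <>~p is T, p is T. ✓
c: <>~p is T, p is F. ✗
d: <>~p is T, p is F. ✗
e: <>~p is T, p is F. ✗
f: <>~p is T, p is F. ✗
g: <>~p is T, p is T. ✓
Satisfying worlds: {b, g}.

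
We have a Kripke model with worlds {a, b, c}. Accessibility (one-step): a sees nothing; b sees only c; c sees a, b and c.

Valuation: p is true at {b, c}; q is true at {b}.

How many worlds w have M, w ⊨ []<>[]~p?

2

a: no successors, so []<>[]~p holds vacuously. ✓
b: successors {c}; <>[]~p there: c:T. ✓
c: successors {a, b, c}; <>[]~p there: a:F, b:F, c:T. ✗
Satisfying worlds: {a, b}.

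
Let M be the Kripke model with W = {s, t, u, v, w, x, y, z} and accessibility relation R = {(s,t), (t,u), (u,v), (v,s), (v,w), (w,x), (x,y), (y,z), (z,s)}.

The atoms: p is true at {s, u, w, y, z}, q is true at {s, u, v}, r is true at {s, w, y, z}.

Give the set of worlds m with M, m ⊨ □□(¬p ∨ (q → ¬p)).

{t, v, w, x, z}

s: successors {t}; □(¬p ∨ (q → ¬p)) there: t:F. ✗
t: successors {u}; □(¬p ∨ (q → ¬p)) there: u:T. ✓
u: successors {v}; □(¬p ∨ (q → ¬p)) there: v:F. ✗
v: successors {s, w}; □(¬p ∨ (q → ¬p)) there: s:T, w:T. ✓
w: successors {x}; □(¬p ∨ (q → ¬p)) there: x:T. ✓
x: successors {y}; □(¬p ∨ (q → ¬p)) there: y:T. ✓
y: successors {z}; □(¬p ∨ (q → ¬p)) there: z:F. ✗
z: successors {s}; □(¬p ∨ (q → ¬p)) there: s:T. ✓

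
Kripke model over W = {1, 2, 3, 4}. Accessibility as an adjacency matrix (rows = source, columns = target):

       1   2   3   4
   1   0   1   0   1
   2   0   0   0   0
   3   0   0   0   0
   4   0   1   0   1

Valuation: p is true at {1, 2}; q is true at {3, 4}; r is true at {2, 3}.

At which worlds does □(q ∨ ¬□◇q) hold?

{2, 3}

1: successors {2, 4}; q ∨ ¬□◇q there: 2:F, 4:T. ✗
2: no successors, so □(q ∨ ¬□◇q) holds vacuously. ✓
3: no successors, so □(q ∨ ¬□◇q) holds vacuously. ✓
4: successors {2, 4}; q ∨ ¬□◇q there: 2:F, 4:T. ✗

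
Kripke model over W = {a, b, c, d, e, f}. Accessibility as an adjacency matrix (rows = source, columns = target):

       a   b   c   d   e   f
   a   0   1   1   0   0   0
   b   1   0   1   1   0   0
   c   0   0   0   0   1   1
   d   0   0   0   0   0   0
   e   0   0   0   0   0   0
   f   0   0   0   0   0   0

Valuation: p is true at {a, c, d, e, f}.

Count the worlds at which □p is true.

a: successors {b, c}; p there: b:F, c:T. ✗
b: successors {a, c, d}; p there: a:T, c:T, d:T. ✓
c: successors {e, f}; p there: e:T, f:T. ✓
d: no successors, so □p holds vacuously. ✓
e: no successors, so □p holds vacuously. ✓
f: no successors, so □p holds vacuously. ✓
Satisfying worlds: {b, c, d, e, f}.

5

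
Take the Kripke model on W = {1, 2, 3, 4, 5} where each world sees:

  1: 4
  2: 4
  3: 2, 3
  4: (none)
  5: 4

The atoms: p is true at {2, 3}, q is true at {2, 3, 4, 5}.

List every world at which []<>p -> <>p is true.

{1, 2, 3, 5}

1: []<>p is F, <>p is F. ✓
2: []<>p is F, <>p is F. ✓
3: []<>p is F, <>p is T. ✓
4: []<>p is T, <>p is F. ✗
5: []<>p is F, <>p is F. ✓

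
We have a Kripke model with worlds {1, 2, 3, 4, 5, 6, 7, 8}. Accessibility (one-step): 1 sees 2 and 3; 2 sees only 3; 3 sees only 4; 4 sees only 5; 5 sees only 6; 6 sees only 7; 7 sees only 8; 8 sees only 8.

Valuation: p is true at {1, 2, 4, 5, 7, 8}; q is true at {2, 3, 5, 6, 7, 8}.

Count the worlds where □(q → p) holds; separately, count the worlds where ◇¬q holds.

For □(q → p):
1: successors {2, 3}; q → p there: 2:T, 3:F. ✗
2: successors {3}; q → p there: 3:F. ✗
3: successors {4}; q → p there: 4:T. ✓
4: successors {5}; q → p there: 5:T. ✓
5: successors {6}; q → p there: 6:F. ✗
6: successors {7}; q → p there: 7:T. ✓
7: successors {8}; q → p there: 8:T. ✓
8: successors {8}; q → p there: 8:T. ✓
— 5 worlds.
For ◇¬q:
1: successors {2, 3}; ¬q there: 2:F, 3:F. ✗
2: successors {3}; ¬q there: 3:F. ✗
3: successors {4}; ¬q there: 4:T. ✓
4: successors {5}; ¬q there: 5:F. ✗
5: successors {6}; ¬q there: 6:F. ✗
6: successors {7}; ¬q there: 7:F. ✗
7: successors {8}; ¬q there: 8:F. ✗
8: successors {8}; ¬q there: 8:F. ✗
— 1 world.

5 and 1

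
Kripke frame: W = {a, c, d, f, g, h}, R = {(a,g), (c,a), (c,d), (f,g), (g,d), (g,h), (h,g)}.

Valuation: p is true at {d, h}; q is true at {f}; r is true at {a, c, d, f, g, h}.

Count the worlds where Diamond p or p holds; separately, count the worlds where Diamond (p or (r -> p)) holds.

For Diamond p or p:
a: Diamond p is F, p is F. ✗
c: Diamond p is T, p is F. ✓
d: Diamond p is F, p is T. ✓
f: Diamond p is F, p is F. ✗
g: Diamond p is T, p is F. ✓
h: Diamond p is F, p is T. ✓
— 4 worlds.
For Diamond (p or (r -> p)):
a: successors {g}; p or (r -> p) there: g:F. ✗
c: successors {a, d}; p or (r -> p) there: a:F, d:T. ✓
d: no successors, so Diamond (p or (r -> p)) fails. ✗
f: successors {g}; p or (r -> p) there: g:F. ✗
g: successors {d, h}; p or (r -> p) there: d:T, h:T. ✓
h: successors {g}; p or (r -> p) there: g:F. ✗
— 2 worlds.

4 and 2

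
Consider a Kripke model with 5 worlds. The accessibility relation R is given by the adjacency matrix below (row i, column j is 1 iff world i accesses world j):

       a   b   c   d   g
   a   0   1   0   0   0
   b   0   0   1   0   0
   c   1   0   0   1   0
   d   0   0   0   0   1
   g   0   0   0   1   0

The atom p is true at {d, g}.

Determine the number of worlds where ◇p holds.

3

a: successors {b}; p there: b:F. ✗
b: successors {c}; p there: c:F. ✗
c: successors {a, d}; p there: a:F, d:T. ✓
d: successors {g}; p there: g:T. ✓
g: successors {d}; p there: d:T. ✓
Satisfying worlds: {c, d, g}.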